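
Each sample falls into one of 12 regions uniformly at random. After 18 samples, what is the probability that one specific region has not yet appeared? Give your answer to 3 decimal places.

Each sample misses the fixed region with probability (12-1)/12 = 11/12, independently.
P(still missing after 18) = (11/12)^18 = 0.2088.

0.209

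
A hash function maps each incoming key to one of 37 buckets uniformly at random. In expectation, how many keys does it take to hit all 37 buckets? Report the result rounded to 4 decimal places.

Split into phases: going from k distinct to k+1 distinct takes on average 37/(37-k) keys.
E[T] = 37/37 + 37/36 + 37/35 + ... + 37/2 + 37/1 = 37·H_{37}.
H_{37} = 4.20159, so E[T] = 155.45869.

155.4587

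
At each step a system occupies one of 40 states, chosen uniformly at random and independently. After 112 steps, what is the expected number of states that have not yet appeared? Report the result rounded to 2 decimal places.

For each state, P(unseen after 112) = (39/40)^112 = 0.059.
By linearity of expectation, E[unseen] = 40·(39/40)^112 = 2.347.

2.35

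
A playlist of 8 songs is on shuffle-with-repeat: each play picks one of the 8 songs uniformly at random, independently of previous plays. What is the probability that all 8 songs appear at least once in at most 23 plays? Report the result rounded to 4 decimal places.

Let A_i be the event that song i is missing after 23 plays. By inclusion–exclusion on the A_i,
P(all seen) = Σ_{j=0}^{8} (-1)^j C(8,j)((8-j)/8)^23
= 1.00000 - 0.37092 + 0.03746 - 0.00113 + 0.00001 - 0.00000 + 0.00000 - 0.00000 + 0.00000
= 0.66542.

0.6654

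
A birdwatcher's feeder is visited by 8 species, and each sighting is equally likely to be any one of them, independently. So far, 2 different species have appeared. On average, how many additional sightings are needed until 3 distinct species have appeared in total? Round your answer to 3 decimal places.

1.333

The wait to go from k to k+1 distinct species is geometric with mean 8/(8-k).
Only the k = 2 term is needed: E = 8/6 = 1.3333.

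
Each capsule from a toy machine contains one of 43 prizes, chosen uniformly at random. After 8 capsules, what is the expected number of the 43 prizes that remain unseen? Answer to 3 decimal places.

35.622

For each prize, P(unseen after 8) = (42/43)^8 = 0.8284.
By linearity of expectation, E[unseen] = 43·(42/43)^8 = 35.6217.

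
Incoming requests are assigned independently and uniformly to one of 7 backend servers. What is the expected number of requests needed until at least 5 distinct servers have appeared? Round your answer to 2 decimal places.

7.65

Going from k to k+1 distinct takes a geometric number of requests with mean 7/(7-k).
Sum over k = 0,...,4: E = 7/7 + 7/6 + 7/5 + 7/4 + 7/3 = 7.650.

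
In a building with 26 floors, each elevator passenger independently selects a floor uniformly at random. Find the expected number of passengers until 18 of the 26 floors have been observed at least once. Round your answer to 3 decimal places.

With k distinct floors already seen, the next new one arrives after an expected 26/(26-k) passengers.
Sum over k = 0,...,17: E = 26/26 + 26/25 + 26/24 + ... + 26/10 + 26/9 = 29.5506.

29.551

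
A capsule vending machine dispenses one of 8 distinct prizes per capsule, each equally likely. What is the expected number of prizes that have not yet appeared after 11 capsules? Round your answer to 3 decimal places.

For each prize, P(unseen after 11) = (7/8)^11 = 0.2302.
By linearity of expectation, E[unseen] = 8·(7/8)^11 = 1.8415.

1.842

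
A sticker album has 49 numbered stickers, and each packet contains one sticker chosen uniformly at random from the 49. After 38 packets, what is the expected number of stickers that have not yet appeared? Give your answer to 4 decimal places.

For each sticker, P(unseen after 38) = (48/49)^38 = 0.45679.
By linearity of expectation, E[unseen] = 49·(48/49)^38 = 22.38268.

22.3827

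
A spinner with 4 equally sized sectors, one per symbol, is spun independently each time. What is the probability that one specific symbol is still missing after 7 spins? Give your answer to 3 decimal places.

0.133

On each spin the fixed symbol fails to appear with probability 3/4.
P(still missing after 7) = (3/4)^7 = 0.1335.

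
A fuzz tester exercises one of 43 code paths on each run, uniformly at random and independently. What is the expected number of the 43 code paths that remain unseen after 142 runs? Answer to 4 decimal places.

For each code path, P(unseen after 142) = (42/43)^142 = 0.03539.
By linearity of expectation, E[unseen] = 43·(42/43)^142 = 1.52176.

1.5218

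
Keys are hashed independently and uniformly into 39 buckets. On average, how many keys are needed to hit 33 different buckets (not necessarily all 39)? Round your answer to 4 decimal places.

Going from k to k+1 distinct takes a geometric number of keys with mean 39/(39-k).
Sum over k = 0,...,32: E = 39/39 + 39/38 + 39/37 + ... + 39/8 + 39/7 = 70.33818.

70.3382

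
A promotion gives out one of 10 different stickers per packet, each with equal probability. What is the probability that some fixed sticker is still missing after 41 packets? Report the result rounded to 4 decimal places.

0.0133

On each packet the fixed sticker fails to appear with probability 9/10.
P(still missing after 41) = (9/10)^41 = 0.01330.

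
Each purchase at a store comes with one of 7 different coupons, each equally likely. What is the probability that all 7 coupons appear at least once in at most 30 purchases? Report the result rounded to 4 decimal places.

Let A_i be the event that coupon i is missing after 30 purchases. By inclusion–exclusion on the A_i,
P(all seen) = Σ_{j=0}^{7} (-1)^j C(7,j)((7-j)/7)^30
= 1.00000 - 0.06866 + 0.00087 - 0.00000 + 0.00000 - 0.00000 + 0.00000 - 0.00000
= 0.93221.

0.9322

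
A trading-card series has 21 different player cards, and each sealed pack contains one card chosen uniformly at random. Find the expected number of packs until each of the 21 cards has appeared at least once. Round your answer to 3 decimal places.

76.553

Split into phases: going from k distinct to k+1 distinct takes on average 21/(21-k) packs.
E[T] = 21/21 + 21/20 + 21/19 + ... + 21/2 + 21/1 = 21·H_{21}.
H_{21} = 3.6454, so E[T] = 76.5525.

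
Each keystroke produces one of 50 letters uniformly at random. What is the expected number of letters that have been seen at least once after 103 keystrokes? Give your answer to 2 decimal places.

For each letter, P(seen in 103 keystrokes) = 1 - (49/50)^103 = 0.875.
By linearity of expectation, E[distinct seen] = 50·(1 - (49/50)^103) = 43.759.

43.76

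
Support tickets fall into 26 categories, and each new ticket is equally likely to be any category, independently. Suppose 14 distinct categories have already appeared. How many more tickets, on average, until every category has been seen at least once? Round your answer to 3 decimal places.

80.683

With k distinct categories already seen, the next new one takes an expected 26/(26-k) tickets.
Sum over k = 14,...,25: E = 26/12 + 26/11 + 26/10 + ... + 26/2 + 26/1 = 80.6835.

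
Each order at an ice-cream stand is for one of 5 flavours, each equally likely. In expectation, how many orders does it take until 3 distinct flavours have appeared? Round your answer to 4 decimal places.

With k distinct flavours already seen, the next new one arrives after an expected 5/(5-k) orders.
Sum over k = 0,...,2: E = 5/5 + 5/4 + 5/3 = 3.91667.

3.9167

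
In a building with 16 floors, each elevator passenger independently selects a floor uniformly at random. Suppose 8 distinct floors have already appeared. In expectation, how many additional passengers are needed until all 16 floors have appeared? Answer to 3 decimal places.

43.486

With k distinct floors already seen, the next new one takes an expected 16/(16-k) passengers.
Sum over k = 8,...,15: E = 16/8 + 16/7 + 16/6 + ... + 16/2 + 16/1 = 43.4857.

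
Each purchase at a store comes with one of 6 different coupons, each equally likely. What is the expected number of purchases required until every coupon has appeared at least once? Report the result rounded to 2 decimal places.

14.70

Split into phases: going from k distinct to k+1 distinct takes on average 6/(6-k) purchases.
E[T] = 6/6 + 6/5 + 6/4 + 6/3 + 6/2 + 6/1 = 6·H_{6}.
H_{6} = 2.450, so E[T] = 14.700.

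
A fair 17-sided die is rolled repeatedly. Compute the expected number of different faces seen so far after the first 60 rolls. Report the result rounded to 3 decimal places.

For each face, P(seen in 60 rolls) = 1 - (16/17)^60 = 0.9737.
By linearity of expectation, E[distinct seen] = 17·(1 - (16/17)^60) = 16.5526.

16.553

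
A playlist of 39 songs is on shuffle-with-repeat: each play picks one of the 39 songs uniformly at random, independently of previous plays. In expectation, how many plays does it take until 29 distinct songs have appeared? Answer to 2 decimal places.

51.66

With k distinct songs already seen, the next new one arrives after an expected 39/(39-k) plays.
Sum over k = 0,...,28: E = 39/39 + 39/38 + 39/37 + ... + 39/12 + 39/11 = 51.658.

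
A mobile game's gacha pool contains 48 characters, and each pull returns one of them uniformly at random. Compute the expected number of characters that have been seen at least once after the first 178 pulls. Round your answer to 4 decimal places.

46.8683

For each character, P(seen in 178 pulls) = 1 - (47/48)^178 = 0.97642.
By linearity of expectation, E[distinct seen] = 48·(1 - (47/48)^178) = 46.86833.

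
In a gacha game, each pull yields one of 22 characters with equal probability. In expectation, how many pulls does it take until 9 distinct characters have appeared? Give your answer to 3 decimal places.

11.235

With k distinct characters already seen, the next new one arrives after an expected 22/(22-k) pulls.
Sum over k = 0,...,8: E = 22/22 + 22/21 + 22/20 + ... + 22/15 + 22/14 = 11.2349.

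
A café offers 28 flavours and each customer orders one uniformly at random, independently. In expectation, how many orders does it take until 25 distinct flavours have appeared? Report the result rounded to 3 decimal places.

58.627

With k distinct flavours already seen, the next new one arrives after an expected 28/(28-k) orders.
Sum over k = 0,...,24: E = 28/28 + 28/27 + 28/26 + ... + 28/5 + 28/4 = 58.6275.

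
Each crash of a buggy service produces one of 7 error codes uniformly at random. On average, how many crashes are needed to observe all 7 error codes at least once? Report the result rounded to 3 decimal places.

After k distinct error codes have appeared, the next crash gives a new one with probability (7-k)/7, so the expected wait for the (k+1)-th is 7/(7-k).
E[T] = 7/7 + 7/6 + 7/5 + ... + 7/2 + 7/1 = 7·H_{7}.
H_{7} = 2.5929, so E[T] = 18.1500.

18.150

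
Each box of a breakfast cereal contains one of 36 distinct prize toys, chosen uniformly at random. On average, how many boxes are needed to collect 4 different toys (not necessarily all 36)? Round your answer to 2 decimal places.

With k distinct toys already seen, the next new one arrives after an expected 36/(36-k) boxes.
Sum over k = 0,...,3: E = 36/36 + 36/35 + 36/34 + 36/33 = 4.178.

4.18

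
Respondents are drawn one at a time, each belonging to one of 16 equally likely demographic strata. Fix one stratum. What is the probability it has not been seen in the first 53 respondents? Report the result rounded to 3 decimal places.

0.033

Each respondent misses the fixed stratum with probability (16-1)/16 = 15/16, independently.
P(still missing after 53) = (15/16)^53 = 0.0327.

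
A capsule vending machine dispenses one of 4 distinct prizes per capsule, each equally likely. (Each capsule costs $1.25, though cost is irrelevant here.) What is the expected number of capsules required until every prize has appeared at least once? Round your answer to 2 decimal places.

After k distinct prizes have appeared, the next capsule gives a new one with probability (4-k)/4, so the expected wait for the (k+1)-th is 4/(4-k).
E[T] = 4/4 + 4/3 + 4/2 + 4/1 = 4·H_{4}.
H_{4} = 2.083, so E[T] = 8.333.

8.33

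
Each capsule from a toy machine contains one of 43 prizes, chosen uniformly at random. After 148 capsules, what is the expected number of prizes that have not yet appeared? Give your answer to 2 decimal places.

1.32

For each prize, P(unseen after 148) = (42/43)^148 = 0.031.
By linearity of expectation, E[unseen] = 43·(42/43)^148 = 1.321.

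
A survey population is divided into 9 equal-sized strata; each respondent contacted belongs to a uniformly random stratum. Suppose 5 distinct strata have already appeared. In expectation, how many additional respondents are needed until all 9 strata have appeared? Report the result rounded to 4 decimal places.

From k distinct to k+1 distinct takes on average 9/(9-k) respondents.
Sum over k = 5,...,8: E = 9/4 + 9/3 + 9/2 + 9/1 = 18.75000.

18.7500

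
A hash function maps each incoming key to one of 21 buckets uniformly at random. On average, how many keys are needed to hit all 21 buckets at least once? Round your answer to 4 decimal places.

76.5525

After k distinct buckets have appeared, the next key gives a new one with probability (21-k)/21, so the expected wait for the (k+1)-th is 21/(21-k).
E[T] = 21/21 + 21/20 + 21/19 + ... + 21/2 + 21/1 = 21·H_{21}.
H_{21} = 3.64536, so E[T] = 76.55253.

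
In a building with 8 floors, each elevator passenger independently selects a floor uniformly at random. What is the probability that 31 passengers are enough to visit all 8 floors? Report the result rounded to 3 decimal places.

0.876

By inclusion–exclusion over which floors are missing,
P(all seen) = Σ_{j=0}^{8} (-1)^j C(8,j)((8-j)/8)^31
= 1.0000 - 0.1274 + 0.0038 - 0.0000 + 0.0000 - 0.0000 + 0.0000 - 0.0000 + 0.0000
= 0.8763.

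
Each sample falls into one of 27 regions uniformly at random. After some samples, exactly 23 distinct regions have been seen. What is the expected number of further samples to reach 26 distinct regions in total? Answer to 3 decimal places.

The wait to go from k to k+1 distinct regions is geometric with mean 27/(27-k).
Sum over k = 23,...,25: E = 27/4 + 27/3 + 27/2 = 29.2500.

29.250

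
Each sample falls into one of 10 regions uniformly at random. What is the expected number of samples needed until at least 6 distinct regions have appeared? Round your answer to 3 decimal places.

With k distinct regions already seen, the next new one arrives after an expected 10/(10-k) samples.
Sum over k = 0,...,5: E = 10/10 + 10/9 + 10/8 + 10/7 + 10/6 + 10/5 = 8.4563.

8.456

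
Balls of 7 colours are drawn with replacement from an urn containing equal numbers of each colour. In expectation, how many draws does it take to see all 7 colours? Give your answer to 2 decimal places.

After k distinct colours have appeared, the next draw gives a new one with probability (7-k)/7, so the expected wait for the (k+1)-th is 7/(7-k).
E[T] = 7/7 + 7/6 + 7/5 + ... + 7/2 + 7/1 = 7·H_{7}.
H_{7} = 2.593, so E[T] = 18.150.

18.15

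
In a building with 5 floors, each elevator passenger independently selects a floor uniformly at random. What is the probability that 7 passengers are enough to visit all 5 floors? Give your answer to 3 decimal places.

Let A_i be the event that floor i is missing after 7 passengers. By inclusion–exclusion on the A_i,
P(all seen) = Σ_{j=0}^{5} (-1)^j C(5,j)((5-j)/5)^7
= 1.0000 - 1.0486 + 0.2799 - 0.0164 + 0.0001 - 0.0000
= 0.2150.

0.215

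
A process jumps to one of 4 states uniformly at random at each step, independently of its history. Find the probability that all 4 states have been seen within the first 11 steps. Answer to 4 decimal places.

Let A_i be the event that state i is missing after 11 steps. By inclusion–exclusion on the A_i,
P(all seen) = Σ_{j=0}^{4} (-1)^j C(4,j)((4-j)/4)^11
= 1.00000 - 0.16894 + 0.00293 - 0.00000 + 0.00000
= 0.83399.

0.8340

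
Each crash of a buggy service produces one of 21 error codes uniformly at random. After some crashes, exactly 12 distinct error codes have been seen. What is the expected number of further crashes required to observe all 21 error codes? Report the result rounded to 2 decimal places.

59.41

With k distinct error codes already seen, the next new one takes an expected 21/(21-k) crashes.
Sum over k = 12,...,20: E = 21/9 + 21/8 + 21/7 + ... + 21/2 + 21/1 = 59.408.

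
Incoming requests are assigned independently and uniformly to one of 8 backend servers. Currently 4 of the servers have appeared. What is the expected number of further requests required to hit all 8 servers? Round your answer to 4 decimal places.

16.6667

With k distinct servers already seen, the next new one takes an expected 8/(8-k) requests.
Sum over k = 4,...,7: E = 8/4 + 8/3 + 8/2 + 8/1 = 16.66667.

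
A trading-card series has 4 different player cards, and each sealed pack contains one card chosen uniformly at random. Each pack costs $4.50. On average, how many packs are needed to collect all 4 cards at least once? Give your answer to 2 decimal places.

After k distinct cards have appeared, the next pack gives a new one with probability (4-k)/4, so the expected wait for the (k+1)-th is 4/(4-k).
E[T] = 4/4 + 4/3 + 4/2 + 4/1 = 4·H_{4}.
H_{4} = 2.083, so E[T] = 8.333.

8.33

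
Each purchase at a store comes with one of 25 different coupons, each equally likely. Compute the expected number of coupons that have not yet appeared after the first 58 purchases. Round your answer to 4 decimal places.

For each coupon, P(unseen after 58) = (24/25)^58 = 0.09370.
By linearity of expectation, E[unseen] = 25·(24/25)^58 = 2.34246.

2.3425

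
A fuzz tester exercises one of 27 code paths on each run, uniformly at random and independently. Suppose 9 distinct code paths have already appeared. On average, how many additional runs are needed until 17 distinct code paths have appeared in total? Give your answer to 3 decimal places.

The wait to go from k to k+1 distinct code paths is geometric with mean 27/(27-k).
Sum over k = 9,...,16: E = 27/18 + 27/17 + 27/16 + ... + 27/12 + 27/11 = 15.2858.

15.286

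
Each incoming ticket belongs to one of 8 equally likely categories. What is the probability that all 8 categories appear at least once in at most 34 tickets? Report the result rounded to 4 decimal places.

By inclusion–exclusion over which categories are missing,
P(all seen) = Σ_{j=0}^{8} (-1)^j C(8,j)((8-j)/8)^34
= 1.00000 - 0.08538 + 0.00158 - 0.00001 + 0.00000 - 0.00000 + 0.00000 - 0.00000 + 0.00000
= 0.91619.

0.9162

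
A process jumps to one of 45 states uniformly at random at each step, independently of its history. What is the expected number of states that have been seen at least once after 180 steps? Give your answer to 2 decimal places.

44.21

For each state, P(seen in 180 steps) = 1 - (44/45)^180 = 0.982.
By linearity of expectation, E[distinct seen] = 45·(1 - (44/45)^180) = 44.212.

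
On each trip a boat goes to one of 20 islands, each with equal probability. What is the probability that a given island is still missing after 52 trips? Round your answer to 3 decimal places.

0.069

On each trip the fixed island fails to appear with probability 19/20.
P(still missing after 52) = (19/20)^52 = 0.0694.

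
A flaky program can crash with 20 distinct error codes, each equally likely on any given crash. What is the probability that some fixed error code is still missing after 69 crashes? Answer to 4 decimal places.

Each crash misses the fixed error code with probability (20-1)/20 = 19/20, independently.
P(still missing after 69) = (19/20)^69 = 0.02904.

0.0290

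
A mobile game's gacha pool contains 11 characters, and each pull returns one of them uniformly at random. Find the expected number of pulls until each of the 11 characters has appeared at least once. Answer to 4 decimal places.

33.2187

The wait to go from k to k+1 distinct characters is geometric with mean 11/(11-k).
E[T] = 11/11 + 11/10 + 11/9 + ... + 11/2 + 11/1 = 11·H_{11}.
H_{11} = 3.01988, so E[T] = 33.21865.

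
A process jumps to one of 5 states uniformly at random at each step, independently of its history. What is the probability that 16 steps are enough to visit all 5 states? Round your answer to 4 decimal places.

Let A_i be the event that state i is missing after 16 steps. By inclusion–exclusion on the A_i,
P(all seen) = Σ_{j=0}^{5} (-1)^j C(5,j)((5-j)/5)^16
= 1.00000 - 0.14074 + 0.00282 - 0.00000 + 0.00000 - 0.00000
= 0.86208.

0.8621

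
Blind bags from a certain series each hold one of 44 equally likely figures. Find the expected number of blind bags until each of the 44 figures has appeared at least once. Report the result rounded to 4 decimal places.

Split into phases: going from k distinct to k+1 distinct takes on average 44/(44-k) blind bags.
E[T] = 44/44 + 44/43 + 44/42 + ... + 44/2 + 44/1 = 44·H_{44}.
H_{44} = 4.37273, so E[T] = 192.39994.

192.3999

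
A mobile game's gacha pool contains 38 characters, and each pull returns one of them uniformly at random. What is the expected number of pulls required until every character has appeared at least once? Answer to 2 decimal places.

Split into phases: going from k distinct to k+1 distinct takes on average 38/(38-k) pulls.
E[T] = 38/38 + 38/37 + 38/36 + ... + 38/2 + 38/1 = 38·H_{38}.
H_{38} = 4.228, so E[T] = 160.660.

160.66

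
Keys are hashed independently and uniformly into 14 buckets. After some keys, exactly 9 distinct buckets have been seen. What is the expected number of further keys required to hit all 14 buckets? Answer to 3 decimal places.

The wait to go from k to k+1 distinct buckets is geometric with mean 14/(14-k).
Sum over k = 9,...,13: E = 14/5 + 14/4 + 14/3 + 14/2 + 14/1 = 31.9667.

31.967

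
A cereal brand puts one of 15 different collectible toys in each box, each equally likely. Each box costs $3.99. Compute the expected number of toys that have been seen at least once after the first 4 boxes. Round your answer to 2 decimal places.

3.62

For each toy, P(seen in 4 boxes) = 1 - (14/15)^4 = 0.241.
By linearity of expectation, E[distinct seen] = 15·(1 - (14/15)^4) = 3.617.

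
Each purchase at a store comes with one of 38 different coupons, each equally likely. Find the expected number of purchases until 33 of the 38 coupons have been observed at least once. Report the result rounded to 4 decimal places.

Going from k to k+1 distinct takes a geometric number of purchases with mean 38/(38-k).
Sum over k = 0,...,32: E = 38/38 + 38/37 + 38/36 + ... + 38/7 + 38/6 = 73.89361.

73.8936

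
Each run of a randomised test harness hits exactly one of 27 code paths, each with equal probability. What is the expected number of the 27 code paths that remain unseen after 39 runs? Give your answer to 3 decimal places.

6.196

For each code path, P(unseen after 39) = (26/27)^39 = 0.2295.
By linearity of expectation, E[unseen] = 27·(26/27)^39 = 6.1964.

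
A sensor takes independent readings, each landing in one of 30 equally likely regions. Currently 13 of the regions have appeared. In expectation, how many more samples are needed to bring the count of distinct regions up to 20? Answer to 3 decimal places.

15.318

The wait to go from k to k+1 distinct regions is geometric with mean 30/(30-k).
Sum over k = 13,...,19: E = 30/17 + 30/16 + 30/15 + ... + 30/12 + 30/11 = 15.3175.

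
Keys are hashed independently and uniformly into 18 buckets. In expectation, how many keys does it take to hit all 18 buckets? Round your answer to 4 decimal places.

After k distinct buckets have appeared, the next key gives a new one with probability (18-k)/18, so the expected wait for the (k+1)-th is 18/(18-k).
E[T] = 18/18 + 18/17 + 18/16 + ... + 18/2 + 18/1 = 18·H_{18}.
H_{18} = 3.49511, so E[T] = 62.91195.

62.9119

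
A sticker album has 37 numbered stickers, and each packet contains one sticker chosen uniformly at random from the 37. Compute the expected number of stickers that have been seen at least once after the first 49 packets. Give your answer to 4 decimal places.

27.3364

For each sticker, P(seen in 49 packets) = 1 - (36/37)^49 = 0.73882.
By linearity of expectation, E[distinct seen] = 37·(1 - (36/37)^49) = 27.33638.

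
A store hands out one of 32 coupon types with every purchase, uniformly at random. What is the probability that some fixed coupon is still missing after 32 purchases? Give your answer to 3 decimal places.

Each purchase misses the fixed coupon with probability (32-1)/32 = 31/32, independently.
P(still missing after 32) = (31/32)^32 = 0.3621.

0.362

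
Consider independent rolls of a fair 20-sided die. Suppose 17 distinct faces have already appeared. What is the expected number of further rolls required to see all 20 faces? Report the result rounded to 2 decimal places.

The wait to go from k to k+1 distinct faces is geometric with mean 20/(20-k).
Sum over k = 17,...,19: E = 20/3 + 20/2 + 20/1 = 36.667.

36.67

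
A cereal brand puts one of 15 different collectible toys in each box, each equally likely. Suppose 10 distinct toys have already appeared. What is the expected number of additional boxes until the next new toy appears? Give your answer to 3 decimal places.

3.000

Each box yields a new toy with probability (15-10)/15 = 5/15, so the wait is geometric with mean 15/5.
E = 15/5 = 3.0000.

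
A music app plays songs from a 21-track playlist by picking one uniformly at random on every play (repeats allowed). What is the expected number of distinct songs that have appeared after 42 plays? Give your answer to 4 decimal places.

18.2944

For each song, P(seen in 42 plays) = 1 - (20/21)^42 = 0.87116.
By linearity of expectation, E[distinct seen] = 21·(1 - (20/21)^42) = 18.29437.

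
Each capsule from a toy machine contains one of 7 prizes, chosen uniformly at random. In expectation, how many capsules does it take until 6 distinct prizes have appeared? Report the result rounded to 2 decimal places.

11.15

Going from k to k+1 distinct takes a geometric number of capsules with mean 7/(7-k).
Sum over k = 0,...,5: E = 7/7 + 7/6 + 7/5 + 7/4 + 7/3 + 7/2 = 11.150.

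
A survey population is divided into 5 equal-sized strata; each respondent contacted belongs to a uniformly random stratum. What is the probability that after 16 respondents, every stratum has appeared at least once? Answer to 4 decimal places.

Let A_i be the event that stratum i is missing after 16 respondents. By inclusion–exclusion on the A_i,
P(all seen) = Σ_{j=0}^{5} (-1)^j C(5,j)((5-j)/5)^16
= 1.00000 - 0.14074 + 0.00282 - 0.00000 + 0.00000 - 0.00000
= 0.86208.

0.8621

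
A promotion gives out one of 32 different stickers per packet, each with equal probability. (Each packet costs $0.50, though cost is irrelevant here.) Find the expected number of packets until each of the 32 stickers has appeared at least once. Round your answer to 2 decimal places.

The wait to go from k to k+1 distinct stickers is geometric with mean 32/(32-k).
E[T] = 32/32 + 32/31 + 32/30 + ... + 32/2 + 32/1 = 32·H_{32}.
H_{32} = 4.058, so E[T] = 129.872.

129.87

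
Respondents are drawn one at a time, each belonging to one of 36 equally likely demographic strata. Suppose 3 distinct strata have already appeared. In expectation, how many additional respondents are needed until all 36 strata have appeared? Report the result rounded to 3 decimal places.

147.197

From k distinct to k+1 distinct takes on average 36/(36-k) respondents.
Sum over k = 3,...,35: E = 36/33 + 36/32 + 36/31 + ... + 36/2 + 36/1 = 147.1967.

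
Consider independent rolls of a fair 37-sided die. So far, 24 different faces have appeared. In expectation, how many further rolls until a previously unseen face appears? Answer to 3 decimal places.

The number of rolls until the next new face is geometric with success probability 13/37, so its mean is 37/13.
E = 37/13 = 2.8462.

2.846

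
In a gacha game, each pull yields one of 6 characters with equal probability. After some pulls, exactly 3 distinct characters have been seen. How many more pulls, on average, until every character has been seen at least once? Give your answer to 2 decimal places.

11.00

From k distinct to k+1 distinct takes on average 6/(6-k) pulls.
Sum over k = 3,...,5: E = 6/3 + 6/2 + 6/1 = 11.000.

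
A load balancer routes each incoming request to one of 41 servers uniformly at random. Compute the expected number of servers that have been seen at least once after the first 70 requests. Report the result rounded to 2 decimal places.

For each server, P(seen in 70 requests) = 1 - (40/41)^70 = 0.822.
By linearity of expectation, E[distinct seen] = 41·(1 - (40/41)^70) = 33.720.

33.72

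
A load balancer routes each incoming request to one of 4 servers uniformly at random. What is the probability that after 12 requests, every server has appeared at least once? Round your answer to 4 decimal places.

0.8748

By inclusion–exclusion over which servers are missing,
P(all seen) = Σ_{j=0}^{4} (-1)^j C(4,j)((4-j)/4)^12
= 1.00000 - 0.12671 + 0.00146 - 0.00000 + 0.00000
= 0.87476.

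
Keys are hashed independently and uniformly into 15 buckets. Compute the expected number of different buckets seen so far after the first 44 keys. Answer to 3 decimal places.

For each bucket, P(seen in 44 keys) = 1 - (14/15)^44 = 0.9520.
By linearity of expectation, E[distinct seen] = 15·(1 - (14/15)^44) = 14.2794.

14.279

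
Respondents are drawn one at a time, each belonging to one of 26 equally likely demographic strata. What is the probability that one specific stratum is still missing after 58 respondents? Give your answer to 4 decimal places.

Each respondent misses the fixed stratum with probability (26-1)/26 = 25/26, independently.
P(still missing after 58) = (25/26)^58 = 0.10282.

0.1028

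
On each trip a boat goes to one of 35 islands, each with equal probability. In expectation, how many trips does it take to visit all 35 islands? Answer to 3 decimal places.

Split into phases: going from k distinct to k+1 distinct takes on average 35/(35-k) trips.
E[T] = 35/35 + 35/34 + 35/33 + ... + 35/2 + 35/1 = 35·H_{35}.
H_{35} = 4.1468, so E[T] = 145.1373.

145.137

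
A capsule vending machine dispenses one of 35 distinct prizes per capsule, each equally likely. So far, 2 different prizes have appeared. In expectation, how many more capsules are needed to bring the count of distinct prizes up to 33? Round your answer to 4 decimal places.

With k distinct prizes already seen, the next new one takes an expected 35/(35-k) capsules.
Sum over k = 2,...,32: E = 35/33 + 35/32 + 35/31 + ... + 35/4 + 35/3 = 90.60794.

90.6079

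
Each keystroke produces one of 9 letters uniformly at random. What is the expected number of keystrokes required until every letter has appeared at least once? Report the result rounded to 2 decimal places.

The wait to go from k to k+1 distinct letters is geometric with mean 9/(9-k).
E[T] = 9/9 + 9/8 + 9/7 + ... + 9/2 + 9/1 = 9·H_{9}.
H_{9} = 2.829, so E[T] = 25.461.

25.46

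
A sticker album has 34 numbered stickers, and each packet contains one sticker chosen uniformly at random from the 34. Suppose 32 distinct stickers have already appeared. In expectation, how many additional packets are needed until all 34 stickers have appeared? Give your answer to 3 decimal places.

With k distinct stickers already seen, the next new one takes an expected 34/(34-k) packets.
Sum over k = 32,...,33: E = 34/2 + 34/1 = 51.0000.

51.000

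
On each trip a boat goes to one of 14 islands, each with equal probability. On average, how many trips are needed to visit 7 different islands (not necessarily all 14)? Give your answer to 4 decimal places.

With k distinct islands already seen, the next new one arrives after an expected 14/(14-k) trips.
Sum over k = 0,...,6: E = 14/14 + 14/13 + 14/12 + ... + 14/9 + 14/8 = 9.22187.

9.2219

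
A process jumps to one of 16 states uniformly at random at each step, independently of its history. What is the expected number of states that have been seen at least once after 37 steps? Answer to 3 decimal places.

14.531

For each state, P(seen in 37 steps) = 1 - (15/16)^37 = 0.9082.
By linearity of expectation, E[distinct seen] = 16·(1 - (15/16)^37) = 14.5309.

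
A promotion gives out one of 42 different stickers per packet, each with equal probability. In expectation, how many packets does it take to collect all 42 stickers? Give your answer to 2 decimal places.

181.72

After k distinct stickers have appeared, the next packet gives a new one with probability (42-k)/42, so the expected wait for the (k+1)-th is 42/(42-k).
E[T] = 42/42 + 42/41 + 42/40 + ... + 42/2 + 42/1 = 42·H_{42}.
H_{42} = 4.327, so E[T] = 181.723.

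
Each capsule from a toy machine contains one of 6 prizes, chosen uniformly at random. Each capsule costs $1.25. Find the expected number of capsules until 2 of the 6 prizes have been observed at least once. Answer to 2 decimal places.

2.20

With k distinct prizes already seen, the next new one arrives after an expected 6/(6-k) capsules.
Sum over k = 0,...,1: E = 6/6 + 6/5 = 2.200.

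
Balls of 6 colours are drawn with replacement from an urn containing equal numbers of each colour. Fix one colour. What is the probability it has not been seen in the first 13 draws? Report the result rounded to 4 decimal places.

On each draw the fixed colour fails to appear with probability 5/6.
P(still missing after 13) = (5/6)^13 = 0.09346.

0.0935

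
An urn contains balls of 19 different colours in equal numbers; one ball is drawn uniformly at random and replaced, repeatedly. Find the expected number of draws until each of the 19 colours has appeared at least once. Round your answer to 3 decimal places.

67.407

Split into phases: going from k distinct to k+1 distinct takes on average 19/(19-k) draws.
E[T] = 19/19 + 19/18 + 19/17 + ... + 19/2 + 19/1 = 19·H_{19}.
H_{19} = 3.5477, so E[T] = 67.4071.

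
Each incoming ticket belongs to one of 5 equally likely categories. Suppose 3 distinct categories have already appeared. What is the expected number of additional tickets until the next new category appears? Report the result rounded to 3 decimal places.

Each ticket yields a new category with probability (5-3)/5 = 2/5, so the wait is geometric with mean 5/2.
E = 5/2 = 2.5000.

2.500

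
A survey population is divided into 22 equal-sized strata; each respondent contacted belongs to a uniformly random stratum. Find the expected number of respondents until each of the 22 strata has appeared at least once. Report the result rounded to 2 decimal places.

81.20

After k distinct strata have appeared, the next respondent gives a new one with probability (22-k)/22, so the expected wait for the (k+1)-th is 22/(22-k).
E[T] = 22/22 + 22/21 + 22/20 + ... + 22/2 + 22/1 = 22·H_{22}.
H_{22} = 3.691, so E[T] = 81.198.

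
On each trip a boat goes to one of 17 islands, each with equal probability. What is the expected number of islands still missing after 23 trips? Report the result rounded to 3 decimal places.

4.216

For each island, P(unseen after 23) = (16/17)^23 = 0.2480.
By linearity of expectation, E[unseen] = 17·(16/17)^23 = 4.2158.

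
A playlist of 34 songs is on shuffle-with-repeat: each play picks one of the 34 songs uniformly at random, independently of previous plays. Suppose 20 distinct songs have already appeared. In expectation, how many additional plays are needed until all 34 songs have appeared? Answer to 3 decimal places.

From k distinct to k+1 distinct takes on average 34/(34-k) plays.
Sum over k = 20,...,33: E = 34/14 + 34/13 + 34/12 + ... + 34/2 + 34/1 = 110.5531.

110.553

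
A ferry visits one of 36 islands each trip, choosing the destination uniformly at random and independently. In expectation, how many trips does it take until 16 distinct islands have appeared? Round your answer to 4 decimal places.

20.7655

With k distinct islands already seen, the next new one arrives after an expected 36/(36-k) trips.
Sum over k = 0,...,15: E = 36/36 + 36/35 + 36/34 + ... + 36/22 + 36/21 = 20.76550.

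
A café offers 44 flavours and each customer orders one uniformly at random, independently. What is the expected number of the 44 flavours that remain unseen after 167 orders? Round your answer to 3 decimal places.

For each flavour, P(unseen after 167) = (43/44)^167 = 0.0215.
By linearity of expectation, E[unseen] = 44·(43/44)^167 = 0.9464.

0.946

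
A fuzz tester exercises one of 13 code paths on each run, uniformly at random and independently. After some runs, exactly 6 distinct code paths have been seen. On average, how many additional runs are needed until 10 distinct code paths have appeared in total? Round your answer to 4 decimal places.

From k distinct to k+1 distinct takes on average 13/(13-k) runs.
Sum over k = 6,...,9: E = 13/7 + 13/6 + 13/5 + 13/4 = 9.87381.

9.8738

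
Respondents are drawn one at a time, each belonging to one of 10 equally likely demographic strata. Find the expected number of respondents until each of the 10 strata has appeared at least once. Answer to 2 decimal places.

29.29

The wait to go from k to k+1 distinct strata is geometric with mean 10/(10-k).
E[T] = 10/10 + 10/9 + 10/8 + ... + 10/2 + 10/1 = 10·H_{10}.
H_{10} = 2.929, so E[T] = 29.290.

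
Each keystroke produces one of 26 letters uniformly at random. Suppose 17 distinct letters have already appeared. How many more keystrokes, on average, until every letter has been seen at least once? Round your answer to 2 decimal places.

The wait to go from k to k+1 distinct letters is geometric with mean 26/(26-k).
Sum over k = 17,...,25: E = 26/9 + 26/8 + 26/7 + ... + 26/2 + 26/1 = 73.553.

73.55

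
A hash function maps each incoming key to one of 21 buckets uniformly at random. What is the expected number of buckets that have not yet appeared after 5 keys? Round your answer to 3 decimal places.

For each bucket, P(unseen after 5) = (20/21)^5 = 0.7835.
By linearity of expectation, E[unseen] = 21·(20/21)^5 = 16.4540.

16.454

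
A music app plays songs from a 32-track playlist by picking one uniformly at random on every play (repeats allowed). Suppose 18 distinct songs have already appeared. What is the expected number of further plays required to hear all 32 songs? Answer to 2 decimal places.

104.05

From k distinct to k+1 distinct takes on average 32/(32-k) plays.
Sum over k = 18,...,31: E = 32/14 + 32/13 + 32/12 + ... + 32/2 + 32/1 = 104.050.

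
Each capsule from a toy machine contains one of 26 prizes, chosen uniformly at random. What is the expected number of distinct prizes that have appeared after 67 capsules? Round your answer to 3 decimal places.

24.122

For each prize, P(seen in 67 capsules) = 1 - (25/26)^67 = 0.9278.
By linearity of expectation, E[distinct seen] = 26·(1 - (25/26)^67) = 24.1218.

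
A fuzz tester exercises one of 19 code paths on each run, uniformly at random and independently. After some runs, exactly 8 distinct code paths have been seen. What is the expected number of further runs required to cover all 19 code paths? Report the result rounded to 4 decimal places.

The wait to go from k to k+1 distinct code paths is geometric with mean 19/(19-k).
Sum over k = 8,...,18: E = 19/11 + 19/10 + 19/9 + ... + 19/2 + 19/1 = 57.37767.

57.3777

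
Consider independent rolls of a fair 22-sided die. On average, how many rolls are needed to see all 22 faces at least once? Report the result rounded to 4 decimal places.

Split into phases: going from k distinct to k+1 distinct takes on average 22/(22-k) rolls.
E[T] = 22/22 + 22/21 + 22/20 + ... + 22/2 + 22/1 = 22·H_{22}.
H_{22} = 3.69081, so E[T] = 81.19789.

81.1979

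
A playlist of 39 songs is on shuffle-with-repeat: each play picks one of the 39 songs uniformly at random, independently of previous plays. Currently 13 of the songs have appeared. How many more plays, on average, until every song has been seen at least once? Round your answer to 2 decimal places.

150.32

From k distinct to k+1 distinct takes on average 39/(39-k) plays.
Sum over k = 13,...,38: E = 39/26 + 39/25 + 39/24 + ... + 39/2 + 39/1 = 150.322.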